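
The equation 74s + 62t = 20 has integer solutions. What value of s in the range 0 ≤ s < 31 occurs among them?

gcd(74, 62) = 2 (Euclid: 74 = 1·62 + 12; 62 = 5·12 + 2; 12 = 6·2 + 0), and 2 | 20.
Extended Euclid: 74·(-5) + 62·(6) = 2. Scale by 10: s₀ = -50.
General solution s = s₀ + 31k; reducing mod 31 gives s = 12 (and t = -14).

12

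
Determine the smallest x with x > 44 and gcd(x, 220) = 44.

88

220 = 44·5. Any x with gcd(x, 220) = 44 is a multiple of 44, say 44s, with s coprime to 5.
Need s > 44/44, so s ≥ 2. First s ≥ 2 with gcd(s, 5) = 1 is s = 2. Thus x = 44·2 = 88.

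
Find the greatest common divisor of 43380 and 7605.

Euclid: 43380 = 5·7605 + 5355; 7605 = 1·5355 + 2250; 5355 = 2·2250 + 855; 2250 = 2·855 + 540; 855 = 1·540 + 315; 540 = 1·315 + 225; 315 = 1·225 + 90; 225 = 2·90 + 45; 90 = 2·45 + 0. Last nonzero remainder: 45.

45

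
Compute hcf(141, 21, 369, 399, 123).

gcd(141, 21): 141 = 6·21 + 15; 21 = 1·15 + 6; 15 = 2·6 + 3; 6 = 2·3 + 0 → 3
gcd(3, 369): 369 = 123·3 + 0 → 3
gcd(3, 399): 399 = 133·3 + 0 → 3
gcd(3, 123): 123 = 41·3 + 0 → 3

3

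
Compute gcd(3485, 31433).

Euclid: 31433 = 9·3485 + 68; 3485 = 51·68 + 17; 68 = 4·17 + 0. Last nonzero remainder: 17.

17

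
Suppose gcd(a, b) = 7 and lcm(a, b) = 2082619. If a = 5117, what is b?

a·b = gcd·lcm = 7·2082619 = 14578333, so b = 14578333/5117 = 2849.

2849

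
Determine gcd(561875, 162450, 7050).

25

561875 = 5⁴ · 29 · 31; 162450 = 2 · 3² · 5² · 19²; 7050 = 2 · 3 · 5² · 47
gcd takes min exponent of each prime: 5² = 25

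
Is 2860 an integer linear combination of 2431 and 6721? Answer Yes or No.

Yes

By Bézout, 2431x − 6721y = 2860 has integer solutions iff gcd(2431, 6721) | 2860.
Euclid: 6721 = 2·2431 + 1859; 2431 = 1·1859 + 572; 1859 = 3·572 + 143; 572 = 4·143 + 0. gcd = 143; 2860 mod 143 = 0. Yes.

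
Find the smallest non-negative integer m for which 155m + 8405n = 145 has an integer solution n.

977

Euclid: 8405 = 54·155 + 35; 155 = 4·35 + 15; 35 = 2·15 + 5; 15 = 3·5 + 0 → gcd = 5; 145 = 5·29.
Back-substitution yields 155·(-488) + 8405·(9) = 5, so one solution is m = -488·29 = -14152, n = 9·29 = 261.
Solutions in m differ by 8405/5 = 1681; the one in [0, 1681) is -14152 mod 1681 = 977.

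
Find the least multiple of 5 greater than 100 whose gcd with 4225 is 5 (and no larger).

Multiples of 5 above 100: 5·21, 5·22, … . Need the cofactor coprime to 4225/5 = 845.
Checking s = 21, 22, … the first with gcd(s, 845) = 1 is s = 21, giving 105.

105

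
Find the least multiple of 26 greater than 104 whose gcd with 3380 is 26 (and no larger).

Multiples of 26 above 104: 26·5, 26·6, … . Need the cofactor coprime to 3380/26 = 130.
Checking s = 5, 6, … the first with gcd(s, 130) = 1 is s = 7, giving 182.

182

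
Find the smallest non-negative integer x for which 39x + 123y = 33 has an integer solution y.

Reduce mod 123: 39x ≡ 33 (mod 123). With g = gcd(39, 123) = 3 dividing 33, divide through: 13x ≡ 11 (mod 41).
Since gcd(13, 41) = 1, x ≡ 11·(13)⁻¹ ≡ 4 (mod 41). Smallest non-negative: 4.

4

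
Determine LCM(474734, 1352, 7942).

lcm(474734, 1352) = 474734·1352/gcd = 641840368/26 = 24686168
lcm(24686168, 7942) = 24686168·7942/gcd = 196057546256/38 = 5159409112

5159409112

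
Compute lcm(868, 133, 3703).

8724268

lcm(868, 133) = 868·133/gcd = 115444/7 = 16492
lcm(16492, 3703) = 16492·3703/gcd = 61069876/7 = 8724268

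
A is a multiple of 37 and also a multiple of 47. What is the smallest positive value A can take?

37 = 37; 47 = 47
max exponents: 37 · 47 = 1739

1739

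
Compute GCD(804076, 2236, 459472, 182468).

gcd(804076, 2236): 804076 = 359·2236 + 1352; 2236 = 1·1352 + 884; 1352 = 1·884 + 468; 884 = 1·468 + 416; 468 = 1·416 + 52; 416 = 8·52 + 0 → 52
gcd(52, 459472): 459472 = 8836·52 + 0 → 52
gcd(52, 182468): 182468 = 3509·52 + 0 → 52

52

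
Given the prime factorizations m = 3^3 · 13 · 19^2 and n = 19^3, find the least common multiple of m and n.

2407509

max exponent per prime: 3^3 · 13 · 19^3 = 2407509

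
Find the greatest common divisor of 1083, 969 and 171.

gcd(1083, 969): 1083 = 1·969 + 114; 969 = 8·114 + 57; 114 = 2·57 + 0 → 57
gcd(57, 171): 171 = 3·57 + 0 → 57

57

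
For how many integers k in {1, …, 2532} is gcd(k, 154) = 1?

986

154 = 2·7·11. Inclusion–exclusion on these primes:
2532 − ⌊2532/2⌋ − ⌊2532/7⌋ − ⌊2532/11⌋ + ⌊2532/14⌋ + ⌊2532/22⌋ + ⌊2532/77⌋ − ⌊2532/154⌋ = 986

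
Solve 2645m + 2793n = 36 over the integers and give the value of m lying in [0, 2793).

1434

Euclid: 2793 = 1·2645 + 148; 2645 = 17·148 + 129; 148 = 1·129 + 19; 129 = 6·19 + 15; 19 = 1·15 + 4; 15 = 3·4 + 3; 4 = 1·3 + 1; 3 = 3·1 + 0 → gcd = 1; 36 = 1·36.
Back-substitution yields 2645·(-736) + 2793·(697) = 1, so one solution is m = -736·36 = -26496, n = 697·36 = 25092.
Solutions in m differ by 2793/1 = 2793; the one in [0, 2793) is -26496 mod 2793 = 1434.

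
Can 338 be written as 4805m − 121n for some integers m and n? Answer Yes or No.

gcd(4805, 121): 4805 = 39·121 + 86; 121 = 1·86 + 35; 86 = 2·35 + 16; 35 = 2·16 + 3; 16 = 5·3 + 1; 3 = 3·1 + 0 → 1
1 divides 338, so a solution exists.

Yes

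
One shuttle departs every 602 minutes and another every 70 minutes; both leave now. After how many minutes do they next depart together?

gcd first: 602 = 8·70 + 42; 70 = 1·42 + 28; 42 = 1·28 + 14; 28 = 2·14 + 0 → gcd = 14
lcm = 602·70/gcd = 42140/14 = 3010

3010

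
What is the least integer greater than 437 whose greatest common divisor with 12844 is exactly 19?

gcd(m, 12844) = 19 forces 19 | m; write m = 19s. Then gcd(19s, 19·676) = 19·gcd(s, 676), so need gcd(s, 676) = 1.
19s > 437 gives s ≥ 24. The least s ≥ 24 coprime to 676 is 25, so m = 19·25 = 475.

475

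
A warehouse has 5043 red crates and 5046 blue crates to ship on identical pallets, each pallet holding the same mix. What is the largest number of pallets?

3

Euclid: 5046 = 1·5043 + 3; 5043 = 1681·3 + 0. Last nonzero remainder: 3.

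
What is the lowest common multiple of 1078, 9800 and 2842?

3126200

1078 = 2 · 7² · 11; 9800 = 2³ · 5² · 7²; 2842 = 2 · 7² · 29
lcm takes max exponent of each prime: 2³ · 5² · 7² · 11 · 29 = 3126200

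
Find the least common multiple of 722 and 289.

208658

gcd first: 722 = 2·289 + 144; 289 = 2·144 + 1; 144 = 144·1 + 0 → gcd = 1
lcm = 722·289/gcd = 208658/1 = 208658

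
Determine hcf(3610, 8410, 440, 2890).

gcd(3610, 8410): 8410 = 2·3610 + 1190; 3610 = 3·1190 + 40; 1190 = 29·40 + 30; 40 = 1·30 + 10; 30 = 3·10 + 0 → 10
gcd(10, 440): 440 = 44·10 + 0 → 10
gcd(10, 2890): 2890 = 289·10 + 0 → 10

10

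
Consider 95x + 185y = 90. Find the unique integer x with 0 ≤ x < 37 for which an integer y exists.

Euclid: 185 = 1·95 + 90; 95 = 1·90 + 5; 90 = 18·5 + 0 → gcd = 5; 90 = 5·18.
Back-substitution yields 95·(2) + 185·(-1) = 5, so one solution is x = 2·18 = 36, y = -1·18 = -18.
Solutions in x differ by 185/5 = 37; the one in [0, 37) is 36 mod 37 = 36.

36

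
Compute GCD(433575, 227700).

225

Euclid: 433575 = 1·227700 + 205875; 227700 = 1·205875 + 21825; 205875 = 9·21825 + 9450; 21825 = 2·9450 + 2925; 9450 = 3·2925 + 675; 2925 = 4·675 + 225; 675 = 3·225 + 0. Last nonzero remainder: 225.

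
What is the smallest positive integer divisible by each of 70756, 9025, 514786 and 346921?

39097996700

lcm(70756, 9025) = 70756·9025/gcd = 638572900/361 = 1768900
lcm(1768900, 514786) = 1768900·514786/gcd = 910604955400/722 = 1261225700
lcm(1261225700, 346921) = 1261225700·346921/gcd = 437545681069700/11191 = 39097996700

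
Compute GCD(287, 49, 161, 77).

287 = 7 · 41; 49 = 7²; 161 = 7 · 23; 77 = 7 · 11
gcd takes min exponent of each prime: 7 = 7

7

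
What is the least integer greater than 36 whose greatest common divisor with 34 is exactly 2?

34 = 2·17. Any t with gcd(t, 34) = 2 is a multiple of 2, say 2s, with s coprime to 17.
Need s > 36/2, so s ≥ 19. First s ≥ 19 with gcd(s, 17) = 1 is s = 19. Thus t = 2·19 = 38.

38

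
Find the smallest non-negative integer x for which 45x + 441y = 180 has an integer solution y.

gcd(45, 441) = 9 (Euclid: 441 = 9·45 + 36; 45 = 1·36 + 9; 36 = 4·9 + 0), and 9 | 180.
Extended Euclid: 45·(10) + 441·(-1) = 9. Scale by 20: x₀ = 200.
General solution x = x₀ + 49t; reducing mod 49 gives x = 4 (and y = 0).

4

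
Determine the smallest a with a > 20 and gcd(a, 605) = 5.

25

Multiples of 5 above 20: 5·5, 5·6, … . Need the cofactor coprime to 605/5 = 121.
Checking s = 5, 6, … the first with gcd(s, 121) = 1 is s = 5, giving 25.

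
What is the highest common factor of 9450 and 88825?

25

Euclid: 88825 = 9·9450 + 3775; 9450 = 2·3775 + 1900; 3775 = 1·1900 + 1875; 1900 = 1·1875 + 25; 1875 = 75·25 + 0. Last nonzero remainder: 25.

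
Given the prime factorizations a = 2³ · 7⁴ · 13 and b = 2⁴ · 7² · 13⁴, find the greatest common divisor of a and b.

min exponent per shared prime: 2³ · 7² · 13 = 5096

5096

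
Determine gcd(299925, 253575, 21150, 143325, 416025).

gcd(299925, 253575): 299925 = 1·253575 + 46350; 253575 = 5·46350 + 21825; 46350 = 2·21825 + 2700; 21825 = 8·2700 + 225; 2700 = 12·225 + 0 → 225
gcd(225, 21150): 21150 = 94·225 + 0 → 225
gcd(225, 143325): 143325 = 637·225 + 0 → 225
gcd(225, 416025): 416025 = 1849·225 + 0 → 225

225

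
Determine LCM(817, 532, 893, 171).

9676548

817 = 19 · 43; 532 = 2² · 7 · 19; 893 = 19 · 47; 171 = 3² · 19
lcm takes max exponent of each prime: 2² · 3² · 7 · 19 · 43 · 47 = 9676548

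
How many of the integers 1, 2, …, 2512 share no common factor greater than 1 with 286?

286 = 2·11·13. Inclusion–exclusion on these primes:
2512 − ⌊2512/2⌋ − ⌊2512/11⌋ − ⌊2512/13⌋ + ⌊2512/22⌋ + ⌊2512/26⌋ + ⌊2512/143⌋ − ⌊2512/286⌋ = 1054

1054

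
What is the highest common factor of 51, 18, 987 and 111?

3

gcd(51, 18): 51 = 2·18 + 15; 18 = 1·15 + 3; 15 = 5·3 + 0 → 3
gcd(3, 987): 987 = 329·3 + 0 → 3
gcd(3, 111): 111 = 37·3 + 0 → 3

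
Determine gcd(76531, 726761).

7

76531 = 7 · 13 · 29²
726761 = 7 · 47³
Common: 7 = 7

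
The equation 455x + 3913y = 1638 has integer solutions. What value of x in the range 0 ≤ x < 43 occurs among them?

38

gcd(455, 3913) = 91 (Euclid: 3913 = 8·455 + 273; 455 = 1·273 + 182; 273 = 1·182 + 91; 182 = 2·91 + 0), and 91 | 1638.
Extended Euclid: 455·(-17) + 3913·(2) = 91. Scale by 18: x₀ = -306.
General solution x = x₀ + 43t; reducing mod 43 gives x = 38 (and y = -4).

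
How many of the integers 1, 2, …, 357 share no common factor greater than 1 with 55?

Prime factors of 55: 5, 11. Count integers ≤ 357 divisible by none of them.
By inclusion–exclusion: 357 − ⌊357/5⌋ − ⌊357/11⌋ + ⌊357/55⌋ = 260.

260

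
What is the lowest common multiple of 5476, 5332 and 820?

1496399140

5476 = 2² · 37²; 5332 = 2² · 31 · 43; 820 = 2² · 5 · 41
lcm takes max exponent of each prime: 2² · 5 · 31 · 37² · 41 · 43 = 1496399140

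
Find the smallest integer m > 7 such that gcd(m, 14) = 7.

gcd(m, 14) = 7 forces 7 | m; write m = 7s. Then gcd(7s, 7·2) = 7·gcd(s, 2), so need gcd(s, 2) = 1.
7s > 7 gives s ≥ 2. The least s ≥ 2 coprime to 2 is 3, so m = 7·3 = 21.

21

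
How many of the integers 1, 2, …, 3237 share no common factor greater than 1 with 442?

Prime factors of 442: 2, 13, 17. Count integers ≤ 3237 divisible by none of them.
By inclusion–exclusion: 3237 − ⌊3237/2⌋ − ⌊3237/13⌋ − ⌊3237/17⌋ + ⌊3237/26⌋ + ⌊3237/34⌋ + ⌊3237/221⌋ − ⌊3237/442⌋ = 1406.

1406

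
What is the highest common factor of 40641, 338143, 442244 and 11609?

19

40641 = 3 · 19 · 23 · 31; 338143 = 13 · 19 · 37²; 442244 = 2² · 11 · 19 · 23²; 11609 = 13 · 19 · 47
gcd takes min exponent of each prime: 19 = 19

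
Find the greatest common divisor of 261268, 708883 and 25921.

gcd(261268, 708883): 708883 = 2·261268 + 186347; 261268 = 1·186347 + 74921; 186347 = 2·74921 + 36505; 74921 = 2·36505 + 1911; 36505 = 19·1911 + 196; 1911 = 9·196 + 147; 196 = 1·147 + 49; 147 = 3·49 + 0 → 49
gcd(49, 25921): 25921 = 529·49 + 0 → 49

49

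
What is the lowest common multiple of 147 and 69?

gcd first: 147 = 2·69 + 9; 69 = 7·9 + 6; 9 = 1·6 + 3; 6 = 2·3 + 0 → gcd = 3
lcm = 147·69/gcd = 10143/3 = 3381

3381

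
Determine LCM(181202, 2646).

4892454

gcd first: 181202 = 68·2646 + 1274; 2646 = 2·1274 + 98; 1274 = 13·98 + 0 → gcd = 98
lcm = 181202·2646/gcd = 479460492/98 = 4892454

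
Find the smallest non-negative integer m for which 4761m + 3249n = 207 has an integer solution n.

Reduce mod 3249: 4761m ≡ 207 (mod 3249). With g = gcd(4761, 3249) = 9 dividing 207, divide through: 529m ≡ 23 (mod 361).
Since gcd(529, 361) = 1, m ≡ 23·(529)⁻¹ ≡ 157 (mod 361). Smallest non-negative: 157.

157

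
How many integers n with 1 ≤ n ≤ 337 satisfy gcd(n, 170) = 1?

127

170 = 2·5·17. Inclusion–exclusion on these primes:
337 − ⌊337/2⌋ − ⌊337/5⌋ − ⌊337/17⌋ + ⌊337/10⌋ + ⌊337/34⌋ + ⌊337/85⌋ − ⌊337/170⌋ = 127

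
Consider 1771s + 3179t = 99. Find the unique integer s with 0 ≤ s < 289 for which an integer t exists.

Reduce mod 3179: 1771s ≡ 99 (mod 3179). With g = gcd(1771, 3179) = 11 dividing 99, divide through: 161s ≡ 9 (mod 289).
Since gcd(161, 289) = 1, s ≡ 9·(161)⁻¹ ≡ 237 (mod 289). Smallest non-negative: 237.

237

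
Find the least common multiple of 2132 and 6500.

266500

2132 = 2² · 13 · 41; 6500 = 2² · 5³ · 13
max exponents: 2² · 5³ · 13 · 41 = 266500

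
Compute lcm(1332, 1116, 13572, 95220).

41174937180

1332 = 2² · 3² · 37; 1116 = 2² · 3² · 31; 13572 = 2² · 3² · 13 · 29; 95220 = 2² · 3² · 5 · 23²
lcm takes max exponent of each prime: 2² · 3² · 5 · 13 · 23² · 29 · 31 · 37 = 41174937180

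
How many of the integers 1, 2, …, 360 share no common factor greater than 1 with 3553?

Prime factors of 3553: 11, 17, 19. Count integers ≤ 360 divisible by none of them.
By inclusion–exclusion: 360 − ⌊360/11⌋ − ⌊360/17⌋ − ⌊360/19⌋ + ⌊360/187⌋ + ⌊360/209⌋ + ⌊360/323⌋ − ⌊360/3553⌋ = 292.

292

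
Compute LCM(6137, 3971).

6137 = 17 · 19²; 3971 = 11 · 19²
max exponents: 11 · 17 · 19² = 67507

67507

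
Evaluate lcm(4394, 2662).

5848414

gcd first: 4394 = 1·2662 + 1732; 2662 = 1·1732 + 930; 1732 = 1·930 + 802; 930 = 1·802 + 128; 802 = 6·128 + 34; 128 = 3·34 + 26; 34 = 1·26 + 8; 26 = 3·8 + 2; 8 = 4·2 + 0 → gcd = 2
lcm = 4394·2662/gcd = 11696828/2 = 5848414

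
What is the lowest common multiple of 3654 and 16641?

6756246

gcd first: 16641 = 4·3654 + 2025; 3654 = 1·2025 + 1629; 2025 = 1·1629 + 396; 1629 = 4·396 + 45; 396 = 8·45 + 36; 45 = 1·36 + 9; 36 = 4·9 + 0 → gcd = 9
lcm = 3654·16641/gcd = 60806214/9 = 6756246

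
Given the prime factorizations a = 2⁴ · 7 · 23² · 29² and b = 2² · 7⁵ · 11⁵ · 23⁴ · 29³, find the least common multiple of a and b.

max exponent per prime: 2⁴ · 7⁵ · 11⁵ · 23⁴ · 29³ = 295582655356326934288

295582655356326934288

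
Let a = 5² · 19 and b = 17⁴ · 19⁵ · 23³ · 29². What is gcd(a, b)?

19

min exponent per shared prime: 19 = 19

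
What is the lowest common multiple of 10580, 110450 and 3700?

4323675700

lcm(10580, 110450) = 10580·110450/gcd = 1168561000/10 = 116856100
lcm(116856100, 3700) = 116856100·3700/gcd = 432367570000/100 = 4323675700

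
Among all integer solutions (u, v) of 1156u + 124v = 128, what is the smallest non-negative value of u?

28

gcd(1156, 124) = 4 (Euclid: 1156 = 9·124 + 40; 124 = 3·40 + 4; 40 = 10·4 + 0), and 4 | 128.
Extended Euclid: 1156·(-3) + 124·(28) = 4. Scale by 32: u₀ = -96.
General solution u = u₀ + 31t; reducing mod 31 gives u = 28 (and v = -260).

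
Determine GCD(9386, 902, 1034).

gcd(9386, 902): 9386 = 10·902 + 366; 902 = 2·366 + 170; 366 = 2·170 + 26; 170 = 6·26 + 14; 26 = 1·14 + 12; 14 = 1·12 + 2; 12 = 6·2 + 0 → 2
gcd(2, 1034): 1034 = 517·2 + 0 → 2

2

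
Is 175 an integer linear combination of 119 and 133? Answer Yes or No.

By Bézout, 119u + 133v = 175 has integer solutions iff gcd(119, 133) | 175.
Euclid: 133 = 1·119 + 14; 119 = 8·14 + 7; 14 = 2·7 + 0. gcd = 7; 175 mod 7 = 0. Yes.

Yes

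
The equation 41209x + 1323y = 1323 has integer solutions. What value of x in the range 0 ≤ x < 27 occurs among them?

0

gcd(41209, 1323) = 49 (Euclid: 41209 = 31·1323 + 196; 1323 = 6·196 + 147; 196 = 1·147 + 49; 147 = 3·49 + 0), and 49 | 1323.
Extended Euclid: 41209·(7) + 1323·(-218) = 49. Scale by 27: x₀ = 189.
General solution x = x₀ + 27t; reducing mod 27 gives x = 0 (and y = 1).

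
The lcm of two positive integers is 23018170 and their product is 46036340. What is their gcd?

2

gcd·lcm = product, so gcd = 46036340/23018170 = 2.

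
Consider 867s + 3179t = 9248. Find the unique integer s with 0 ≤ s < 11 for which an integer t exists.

Euclid: 3179 = 3·867 + 578; 867 = 1·578 + 289; 578 = 2·289 + 0 → gcd = 289; 9248 = 289·32.
Back-substitution yields 867·(4) + 3179·(-1) = 289, so one solution is s = 4·32 = 128, t = -1·32 = -32.
Solutions in s differ by 3179/289 = 11; the one in [0, 11) is 128 mod 11 = 7.

7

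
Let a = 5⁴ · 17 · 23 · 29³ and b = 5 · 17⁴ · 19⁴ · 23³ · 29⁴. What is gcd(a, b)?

min exponent per shared prime: 5 · 17 · 23 · 29³ = 47680495

47680495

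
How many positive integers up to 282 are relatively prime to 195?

195 = 3·5·13. Inclusion–exclusion on these primes:
282 − ⌊282/3⌋ − ⌊282/5⌋ − ⌊282/13⌋ + ⌊282/15⌋ + ⌊282/39⌋ + ⌊282/65⌋ − ⌊282/195⌋ = 139

139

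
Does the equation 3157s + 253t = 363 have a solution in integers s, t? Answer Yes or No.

By Bézout, 3157s + 253t = 363 has integer solutions iff gcd(3157, 253) | 363.
Euclid: 3157 = 12·253 + 121; 253 = 2·121 + 11; 121 = 11·11 + 0. gcd = 11; 363 mod 11 = 0. Yes.

Yes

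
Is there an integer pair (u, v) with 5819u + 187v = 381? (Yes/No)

gcd(5819, 187): 5819 = 31·187 + 22; 187 = 8·22 + 11; 22 = 2·11 + 0 → 11
11 does not divide 381, so a solution does not exist.

No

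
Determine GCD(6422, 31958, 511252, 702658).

38

gcd(6422, 31958): 31958 = 4·6422 + 6270; 6422 = 1·6270 + 152; 6270 = 41·152 + 38; 152 = 4·38 + 0 → 38
gcd(38, 511252): 511252 = 13454·38 + 0 → 38
gcd(38, 702658): 702658 = 18491·38 + 0 → 38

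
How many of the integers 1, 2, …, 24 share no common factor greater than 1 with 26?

Prime factors of 26: 2, 13. Count integers ≤ 24 divisible by none of them.
By inclusion–exclusion: 24 − ⌊24/2⌋ − ⌊24/13⌋ + ⌊24/26⌋ = 11.

11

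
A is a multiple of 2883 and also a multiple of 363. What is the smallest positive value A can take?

348843

2883 = 3 · 31²; 363 = 3 · 11²
max exponents: 3 · 11² · 31² = 348843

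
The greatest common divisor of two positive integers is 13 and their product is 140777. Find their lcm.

10829

For any two positive integers, gcd × lcm equals their product. Hence lcm = 140777 / 13 = 10829.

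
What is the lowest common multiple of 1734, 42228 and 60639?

lcm(1734, 42228) = 1734·42228/gcd = 73223352/102 = 717876
lcm(717876, 60639) = 717876·60639/gcd = 43531282764/51 = 853554564

853554564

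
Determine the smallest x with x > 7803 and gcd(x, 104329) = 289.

Multiples of 289 above 7803: 289·28, 289·29, … . Need the cofactor coprime to 104329/289 = 361.
Checking s = 28, 29, … the first with gcd(s, 361) = 1 is s = 28, giving 8092.

8092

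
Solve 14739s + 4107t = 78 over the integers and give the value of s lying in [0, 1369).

265

Euclid: 14739 = 3·4107 + 2418; 4107 = 1·2418 + 1689; 2418 = 1·1689 + 729; 1689 = 2·729 + 231; 729 = 3·231 + 36; 231 = 6·36 + 15; 36 = 2·15 + 6; 15 = 2·6 + 3; 6 = 2·3 + 0 → gcd = 3; 78 = 3·26.
Back-substitution yields 14739·(-569) + 4107·(2042) = 3, so one solution is s = -569·26 = -14794, t = 2042·26 = 53092.
Solutions in s differ by 4107/3 = 1369; the one in [0, 1369) is -14794 mod 1369 = 265.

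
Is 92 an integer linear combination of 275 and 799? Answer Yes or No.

Yes

By Bézout, 275s − 799t = 92 has integer solutions iff gcd(275, 799) | 92.
Euclid: 799 = 2·275 + 249; 275 = 1·249 + 26; 249 = 9·26 + 15; 26 = 1·15 + 11; 15 = 1·11 + 4; 11 = 2·4 + 3; 4 = 1·3 + 1; 3 = 3·1 + 0. gcd = 1; 92 mod 1 = 0. Yes.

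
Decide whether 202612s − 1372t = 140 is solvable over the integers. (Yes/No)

Yes

By Bézout, 202612s − 1372t = 140 has integer solutions iff gcd(202612, 1372) | 140.
Euclid: 202612 = 147·1372 + 928; 1372 = 1·928 + 444; 928 = 2·444 + 40; 444 = 11·40 + 4; 40 = 10·4 + 0. gcd = 4; 140 mod 4 = 0. Yes.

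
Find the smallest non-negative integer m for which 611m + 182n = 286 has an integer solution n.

10

Reduce mod 182: 611m ≡ 286 (mod 182). With g = gcd(611, 182) = 13 dividing 286, divide through: 47m ≡ 22 (mod 14).
Since gcd(47, 14) = 1, m ≡ 22·(47)⁻¹ ≡ 10 (mod 14). Smallest non-negative: 10.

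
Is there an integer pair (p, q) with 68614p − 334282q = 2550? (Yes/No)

gcd(68614, 334282): 334282 = 4·68614 + 59826; 68614 = 1·59826 + 8788; 59826 = 6·8788 + 7098; 8788 = 1·7098 + 1690; 7098 = 4·1690 + 338; 1690 = 5·338 + 0 → 338
338 does not divide 2550, so a solution does not exist.

No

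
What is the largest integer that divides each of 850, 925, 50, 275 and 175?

25

gcd(850, 925): 925 = 1·850 + 75; 850 = 11·75 + 25; 75 = 3·25 + 0 → 25
gcd(25, 50): 50 = 2·25 + 0 → 25
gcd(25, 275): 275 = 11·25 + 0 → 25
gcd(25, 175): 175 = 7·25 + 0 → 25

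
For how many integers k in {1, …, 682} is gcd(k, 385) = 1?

425

Prime factors of 385: 5, 7, 11. Count integers ≤ 682 divisible by none of them.
By inclusion–exclusion: 682 − ⌊682/5⌋ − ⌊682/7⌋ − ⌊682/11⌋ + ⌊682/35⌋ + ⌊682/55⌋ + ⌊682/77⌋ − ⌊682/385⌋ = 425.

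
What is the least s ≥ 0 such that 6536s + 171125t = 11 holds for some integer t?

Reduce mod 171125: 6536s ≡ 11 (mod 171125). With g = gcd(6536, 171125) = 1 dividing 11, divide through: 6536s ≡ 11 (mod 171125).
Since gcd(6536, 171125) = 1, s ≡ 11·(6536)⁻¹ ≡ 146226 (mod 171125). Smallest non-negative: 146226.

146226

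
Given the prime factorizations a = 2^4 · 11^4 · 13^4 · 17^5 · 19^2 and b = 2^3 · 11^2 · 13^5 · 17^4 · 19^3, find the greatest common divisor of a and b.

min exponent per shared prime: 2^3 · 11^2 · 13^4 · 17^4 · 19^2 = 833588383658888

833588383658888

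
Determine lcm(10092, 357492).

300650772

10092 = 2² · 3 · 29²; 357492 = 2² · 3 · 31³
max exponents: 2² · 3 · 29² · 31³ = 300650772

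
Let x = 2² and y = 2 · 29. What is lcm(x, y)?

max exponent per prime: 2² · 29 = 116

116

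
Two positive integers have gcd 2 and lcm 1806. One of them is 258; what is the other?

14

Using pq = gcd(p,q)·lcm(p,q) = 2·1806 = 3612, we get q = 3612/258 = 14.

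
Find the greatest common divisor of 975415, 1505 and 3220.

gcd(975415, 1505): 975415 = 648·1505 + 175; 1505 = 8·175 + 105; 175 = 1·105 + 70; 105 = 1·70 + 35; 70 = 2·35 + 0 → 35
gcd(35, 3220): 3220 = 92·35 + 0 → 35

35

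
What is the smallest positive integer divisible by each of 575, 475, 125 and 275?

575 = 5² · 23; 475 = 5² · 19; 125 = 5³; 275 = 5² · 11
lcm takes max exponent of each prime: 5³ · 11 · 19 · 23 = 600875

600875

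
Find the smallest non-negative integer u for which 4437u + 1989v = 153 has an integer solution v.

9

Euclid: 4437 = 2·1989 + 459; 1989 = 4·459 + 153; 459 = 3·153 + 0 → gcd = 153; 153 = 153·1.
Back-substitution yields 4437·(-4) + 1989·(9) = 153, so one solution is u = -4·1 = -4, v = 9·1 = 9.
Solutions in u differ by 1989/153 = 13; the one in [0, 13) is -4 mod 13 = 9.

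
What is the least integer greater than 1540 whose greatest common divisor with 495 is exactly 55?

1595

Multiples of 55 above 1540: 55·29, 55·30, … . Need the cofactor coprime to 495/55 = 9.
Checking s = 29, 30, … the first with gcd(s, 9) = 1 is s = 29, giving 1595.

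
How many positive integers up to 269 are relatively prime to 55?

55 = 5·11. Inclusion–exclusion on these primes:
269 − ⌊269/5⌋ − ⌊269/11⌋ + ⌊269/55⌋ = 196

196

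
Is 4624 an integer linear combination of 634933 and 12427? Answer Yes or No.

Yes

By Bézout, 634933m − 12427n = 4624 has integer solutions iff gcd(634933, 12427) | 4624.
Euclid: 634933 = 51·12427 + 1156; 12427 = 10·1156 + 867; 1156 = 1·867 + 289; 867 = 3·289 + 0. gcd = 289; 4624 mod 289 = 0. Yes.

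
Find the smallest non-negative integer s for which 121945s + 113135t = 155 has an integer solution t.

12572

gcd(121945, 113135) = 5 (Euclid: 121945 = 1·113135 + 8810; 113135 = 12·8810 + 7415; 8810 = 1·7415 + 1395; 7415 = 5·1395 + 440; 1395 = 3·440 + 75; 440 = 5·75 + 65; 75 = 1·65 + 10; 65 = 6·10 + 5; 10 = 2·5 + 0), and 5 | 155.
Extended Euclid: 121945·(-10543) + 113135·(11364) = 5. Scale by 31: s₀ = -326833.
General solution s = s₀ + 22627k; reducing mod 22627 gives s = 12572 (and t = -13551).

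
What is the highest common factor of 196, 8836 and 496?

gcd(196, 8836): 8836 = 45·196 + 16; 196 = 12·16 + 4; 16 = 4·4 + 0 → 4
gcd(4, 496): 496 = 124·4 + 0 → 4

4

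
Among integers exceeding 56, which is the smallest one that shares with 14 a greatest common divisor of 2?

58

Multiples of 2 above 56: 2·29, 2·30, … . Need the cofactor coprime to 14/2 = 7.
Checking s = 29, 30, … the first with gcd(s, 7) = 1 is s = 29, giving 58.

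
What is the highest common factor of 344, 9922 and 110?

2

gcd(344, 9922): 9922 = 28·344 + 290; 344 = 1·290 + 54; 290 = 5·54 + 20; 54 = 2·20 + 14; 20 = 1·14 + 6; 14 = 2·6 + 2; 6 = 3·2 + 0 → 2
gcd(2, 110): 110 = 55·2 + 0 → 2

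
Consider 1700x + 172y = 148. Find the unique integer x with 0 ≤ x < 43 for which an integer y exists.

Euclid: 1700 = 9·172 + 152; 172 = 1·152 + 20; 152 = 7·20 + 12; 20 = 1·12 + 8; 12 = 1·8 + 4; 8 = 2·4 + 0 → gcd = 4; 148 = 4·37.
Back-substitution yields 1700·(17) + 172·(-168) = 4, so one solution is x = 17·37 = 629, y = -168·37 = -6216.
Solutions in x differ by 172/4 = 43; the one in [0, 43) is 629 mod 43 = 27.

27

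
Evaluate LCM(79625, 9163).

gcd first: 79625 = 8·9163 + 6321; 9163 = 1·6321 + 2842; 6321 = 2·2842 + 637; 2842 = 4·637 + 294; 637 = 2·294 + 49; 294 = 6·49 + 0 → gcd = 49
lcm = 79625·9163/gcd = 729603875/49 = 14889875

14889875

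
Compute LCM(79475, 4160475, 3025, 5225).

251296850475

79475 = 5² · 11 · 17²; 4160475 = 3² · 5² · 11 · 41²; 3025 = 5² · 11²; 5225 = 5² · 11 · 19
lcm takes max exponent of each prime: 3² · 5² · 11² · 17² · 19 · 41² = 251296850475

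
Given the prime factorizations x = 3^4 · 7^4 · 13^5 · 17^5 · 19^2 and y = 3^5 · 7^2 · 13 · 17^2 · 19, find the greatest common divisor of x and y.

min exponent per shared prime: 3^4 · 7^2 · 13 · 17^2 · 19 = 283319127

283319127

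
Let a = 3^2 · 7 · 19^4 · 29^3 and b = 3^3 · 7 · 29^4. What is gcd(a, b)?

min exponent per shared prime: 3^2 · 7 · 29^3 = 1536507

1536507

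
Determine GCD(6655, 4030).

5

Euclid: 6655 = 1·4030 + 2625; 4030 = 1·2625 + 1405; 2625 = 1·1405 + 1220; 1405 = 1·1220 + 185; 1220 = 6·185 + 110; 185 = 1·110 + 75; 110 = 1·75 + 35; 75 = 2·35 + 5; 35 = 7·5 + 0. Last nonzero remainder: 5.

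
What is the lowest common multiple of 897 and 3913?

269997

gcd first: 3913 = 4·897 + 325; 897 = 2·325 + 247; 325 = 1·247 + 78; 247 = 3·78 + 13; 78 = 6·13 + 0 → gcd = 13
lcm = 897·3913/gcd = 3509961/13 = 269997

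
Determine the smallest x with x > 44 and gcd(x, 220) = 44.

88

Multiples of 44 above 44: 44·2, 44·3, … . Need the cofactor coprime to 220/44 = 5.
Checking s = 2, 3, … the first with gcd(s, 5) = 1 is s = 2, giving 88.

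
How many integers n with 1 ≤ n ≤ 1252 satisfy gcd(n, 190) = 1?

190 = 2·5·19. Inclusion–exclusion on these primes:
1252 − ⌊1252/2⌋ − ⌊1252/5⌋ − ⌊1252/19⌋ + ⌊1252/10⌋ + ⌊1252/38⌋ + ⌊1252/95⌋ − ⌊1252/190⌋ = 475

475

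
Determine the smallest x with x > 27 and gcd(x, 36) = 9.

Multiples of 9 above 27: 9·4, 9·5, … . Need the cofactor coprime to 36/9 = 4.
Checking s = 4, 5, … the first with gcd(s, 4) = 1 is s = 5, giving 45.

45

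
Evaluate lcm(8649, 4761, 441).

8649 = 3² · 31²; 4761 = 3² · 23²; 441 = 3² · 7²
lcm takes max exponent of each prime: 3² · 7² · 23² · 31² = 224190729

224190729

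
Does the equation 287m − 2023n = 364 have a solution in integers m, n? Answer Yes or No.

By Bézout, 287m − 2023n = 364 has integer solutions iff gcd(287, 2023) | 364.
Euclid: 2023 = 7·287 + 14; 287 = 20·14 + 7; 14 = 2·7 + 0. gcd = 7; 364 mod 7 = 0. Yes.

Yes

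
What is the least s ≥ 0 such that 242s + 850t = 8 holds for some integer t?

274

Euclid: 850 = 3·242 + 124; 242 = 1·124 + 118; 124 = 1·118 + 6; 118 = 19·6 + 4; 6 = 1·4 + 2; 4 = 2·2 + 0 → gcd = 2; 8 = 2·4.
Back-substitution yields 242·(-144) + 850·(41) = 2, so one solution is s = -144·4 = -576, t = 41·4 = 164.
Solutions in s differ by 850/2 = 425; the one in [0, 425) is -576 mod 425 = 274.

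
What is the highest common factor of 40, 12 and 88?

4

40 = 2³ · 5; 12 = 2² · 3; 88 = 2³ · 11
gcd takes min exponent of each prime: 2² = 4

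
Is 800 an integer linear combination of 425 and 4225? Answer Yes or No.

Yes

gcd(425, 4225): 4225 = 9·425 + 400; 425 = 1·400 + 25; 400 = 16·25 + 0 → 25
25 divides 800, so a solution exists.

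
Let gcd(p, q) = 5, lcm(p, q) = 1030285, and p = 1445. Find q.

3565

Using pq = gcd(p,q)·lcm(p,q) = 5·1030285 = 5151425, we get q = 5151425/1445 = 3565.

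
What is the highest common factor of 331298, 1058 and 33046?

331298 = 2 · 11² · 37²; 1058 = 2 · 23²; 33046 = 2 · 13 · 31 · 41
gcd takes min exponent of each prime: 2 = 2

2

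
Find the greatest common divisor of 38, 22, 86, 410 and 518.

gcd(38, 22): 38 = 1·22 + 16; 22 = 1·16 + 6; 16 = 2·6 + 4; 6 = 1·4 + 2; 4 = 2·2 + 0 → 2
gcd(2, 86): 86 = 43·2 + 0 → 2
gcd(2, 410): 410 = 205·2 + 0 → 2
gcd(2, 518): 518 = 259·2 + 0 → 2

2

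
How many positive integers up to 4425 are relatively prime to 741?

Prime factors of 741: 3, 13, 19. Count integers ≤ 4425 divisible by none of them.
By inclusion–exclusion: 4425 − ⌊4425/3⌋ − ⌊4425/13⌋ − ⌊4425/19⌋ + ⌊4425/39⌋ + ⌊4425/57⌋ + ⌊4425/247⌋ − ⌊4425/741⌋ = 2580.

2580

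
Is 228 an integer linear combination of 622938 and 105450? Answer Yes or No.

Yes

By Bézout, 622938x + 105450y = 228 has integer solutions iff gcd(622938, 105450) | 228.
Euclid: 622938 = 5·105450 + 95688; 105450 = 1·95688 + 9762; 95688 = 9·9762 + 7830; 9762 = 1·7830 + 1932; 7830 = 4·1932 + 102; 1932 = 18·102 + 96; 102 = 1·96 + 6; 96 = 16·6 + 0. gcd = 6; 228 mod 6 = 0. Yes.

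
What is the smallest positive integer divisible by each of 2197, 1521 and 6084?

79092

2197 = 13³; 1521 = 3² · 13²; 6084 = 2² · 3² · 13²
lcm takes max exponent of each prime: 2² · 3² · 13³ = 79092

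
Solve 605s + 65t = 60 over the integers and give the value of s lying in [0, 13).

3

Euclid: 605 = 9·65 + 20; 65 = 3·20 + 5; 20 = 4·5 + 0 → gcd = 5; 60 = 5·12.
Back-substitution yields 605·(-3) + 65·(28) = 5, so one solution is s = -3·12 = -36, t = 28·12 = 336.
Solutions in s differ by 65/5 = 13; the one in [0, 13) is -36 mod 13 = 3.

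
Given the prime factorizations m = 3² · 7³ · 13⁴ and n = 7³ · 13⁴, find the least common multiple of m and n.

max exponent per prime: 3² · 7³ · 13⁴ = 88167807

88167807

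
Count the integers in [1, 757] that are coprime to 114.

114 = 2·3·19. Inclusion–exclusion on these primes:
757 − ⌊757/2⌋ − ⌊757/3⌋ − ⌊757/19⌋ + ⌊757/6⌋ + ⌊757/38⌋ + ⌊757/57⌋ − ⌊757/114⌋ = 240

240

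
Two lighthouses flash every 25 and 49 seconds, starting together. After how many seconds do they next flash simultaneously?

1225

gcd first: 49 = 1·25 + 24; 25 = 1·24 + 1; 24 = 24·1 + 0 → gcd = 1
lcm = 25·49/gcd = 1225/1 = 1225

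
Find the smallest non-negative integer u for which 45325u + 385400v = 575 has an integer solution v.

gcd(45325, 385400) = 25 (Euclid: 385400 = 8·45325 + 22800; 45325 = 1·22800 + 22525; 22800 = 1·22525 + 275; 22525 = 81·275 + 250; 275 = 1·250 + 25; 250 = 10·25 + 0), and 25 | 575.
Extended Euclid: 45325·(-1403) + 385400·(165) = 25. Scale by 23: u₀ = -32269.
General solution u = u₀ + 15416t; reducing mod 15416 gives u = 13979 (and v = -1644).

13979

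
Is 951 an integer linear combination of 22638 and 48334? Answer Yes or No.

By Bézout, 22638p + 48334q = 951 has integer solutions iff gcd(22638, 48334) | 951.
Euclid: 48334 = 2·22638 + 3058; 22638 = 7·3058 + 1232; 3058 = 2·1232 + 594; 1232 = 2·594 + 44; 594 = 13·44 + 22; 44 = 2·22 + 0. gcd = 22; 951 mod 22 = 5. No.

No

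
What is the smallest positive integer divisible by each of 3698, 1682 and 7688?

11954909192

3698 = 2 · 43²; 1682 = 2 · 29²; 7688 = 2³ · 31²
lcm takes max exponent of each prime: 2³ · 29² · 31² · 43² = 11954909192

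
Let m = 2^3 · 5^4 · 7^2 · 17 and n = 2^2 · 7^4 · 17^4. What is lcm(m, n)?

1002669605000

max exponent per prime: 2^3 · 5^4 · 7^4 · 17^4 = 1002669605000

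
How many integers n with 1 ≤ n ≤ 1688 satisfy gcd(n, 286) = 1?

708

286 = 2·11·13. Inclusion–exclusion on these primes:
1688 − ⌊1688/2⌋ − ⌊1688/11⌋ − ⌊1688/13⌋ + ⌊1688/22⌋ + ⌊1688/26⌋ + ⌊1688/143⌋ − ⌊1688/286⌋ = 708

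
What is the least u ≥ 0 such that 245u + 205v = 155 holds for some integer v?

9

Reduce mod 205: 245u ≡ 155 (mod 205). With g = gcd(245, 205) = 5 dividing 155, divide through: 49u ≡ 31 (mod 41).
Since gcd(49, 41) = 1, u ≡ 31·(49)⁻¹ ≡ 9 (mod 41). Smallest non-negative: 9.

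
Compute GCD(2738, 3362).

Euclid: 3362 = 1·2738 + 624; 2738 = 4·624 + 242; 624 = 2·242 + 140; 242 = 1·140 + 102; 140 = 1·102 + 38; 102 = 2·38 + 26; 38 = 1·26 + 12; 26 = 2·12 + 2; 12 = 6·2 + 0. Last nonzero remainder: 2.

2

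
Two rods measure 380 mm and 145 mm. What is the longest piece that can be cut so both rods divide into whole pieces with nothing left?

380 = 2² · 5 · 19
145 = 5 · 29
Common: 5 = 5

5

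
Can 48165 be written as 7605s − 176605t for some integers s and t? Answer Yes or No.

gcd(7605, 176605): 176605 = 23·7605 + 1690; 7605 = 4·1690 + 845; 1690 = 2·845 + 0 → 845
845 divides 48165, so a solution exists.

Yes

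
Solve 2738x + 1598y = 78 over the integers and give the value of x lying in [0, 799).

265

Euclid: 2738 = 1·1598 + 1140; 1598 = 1·1140 + 458; 1140 = 2·458 + 224; 458 = 2·224 + 10; 224 = 22·10 + 4; 10 = 2·4 + 2; 4 = 2·2 + 0 → gcd = 2; 78 = 2·39.
Back-substitution yields 2738·(-321) + 1598·(550) = 2, so one solution is x = -321·39 = -12519, y = 550·39 = 21450.
Solutions in x differ by 1598/2 = 799; the one in [0, 799) is -12519 mod 799 = 265.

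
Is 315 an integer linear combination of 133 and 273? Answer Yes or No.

Yes

By Bézout, 133p − 273q = 315 has integer solutions iff gcd(133, 273) | 315.
Euclid: 273 = 2·133 + 7; 133 = 19·7 + 0. gcd = 7; 315 mod 7 = 0. Yes.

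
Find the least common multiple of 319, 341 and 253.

319 = 11 · 29; 341 = 11 · 31; 253 = 11 · 23
lcm takes max exponent of each prime: 11 · 23 · 29 · 31 = 227447

227447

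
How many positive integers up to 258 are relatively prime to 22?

22 = 2·11. Inclusion–exclusion on these primes:
258 − ⌊258/2⌋ − ⌊258/11⌋ + ⌊258/22⌋ = 117

117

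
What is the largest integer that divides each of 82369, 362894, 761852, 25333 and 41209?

gcd(82369, 362894): 362894 = 4·82369 + 33418; 82369 = 2·33418 + 15533; 33418 = 2·15533 + 2352; 15533 = 6·2352 + 1421; 2352 = 1·1421 + 931; 1421 = 1·931 + 490; 931 = 1·490 + 441; 490 = 1·441 + 49; 441 = 9·49 + 0 → 49
gcd(49, 761852): 761852 = 15548·49 + 0 → 49
gcd(49, 25333): 25333 = 517·49 + 0 → 49
gcd(49, 41209): 41209 = 841·49 + 0 → 49

49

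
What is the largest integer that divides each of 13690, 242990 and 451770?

gcd(13690, 242990): 242990 = 17·13690 + 10260; 13690 = 1·10260 + 3430; 10260 = 2·3430 + 3400; 3430 = 1·3400 + 30; 3400 = 113·30 + 10; 30 = 3·10 + 0 → 10
gcd(10, 451770): 451770 = 45177·10 + 0 → 10

10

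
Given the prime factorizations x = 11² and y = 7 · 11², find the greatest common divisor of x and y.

121

min exponent per shared prime: 11² = 121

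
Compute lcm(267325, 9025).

96504325

267325 = 5² · 17² · 37; 9025 = 5² · 19²
max exponents: 5² · 17² · 19² · 37 = 96504325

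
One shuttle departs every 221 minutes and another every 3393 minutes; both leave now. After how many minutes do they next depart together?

57681

221 = 13 · 17; 3393 = 3² · 13 · 29
max exponents: 3² · 13 · 17 · 29 = 57681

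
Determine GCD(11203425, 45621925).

Euclid: 45621925 = 4·11203425 + 808225; 11203425 = 13·808225 + 696500; 808225 = 1·696500 + 111725; 696500 = 6·111725 + 26150; 111725 = 4·26150 + 7125; 26150 = 3·7125 + 4775; 7125 = 1·4775 + 2350; 4775 = 2·2350 + 75; 2350 = 31·75 + 25; 75 = 3·25 + 0. Last nonzero remainder: 25.

25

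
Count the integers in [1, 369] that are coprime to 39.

Prime factors of 39: 3, 13. Count integers ≤ 369 divisible by none of them.
By inclusion–exclusion: 369 − ⌊369/3⌋ − ⌊369/13⌋ + ⌊369/39⌋ = 227.

227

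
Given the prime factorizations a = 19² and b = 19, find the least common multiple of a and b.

361

max exponent per prime: 19² = 361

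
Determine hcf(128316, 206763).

128316 = 2² · 3 · 17² · 37
206763 = 3 · 41³
Common: 3 = 3

3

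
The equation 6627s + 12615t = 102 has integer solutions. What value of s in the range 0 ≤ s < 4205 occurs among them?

3771

Reduce mod 12615: 6627s ≡ 102 (mod 12615). With g = gcd(6627, 12615) = 3 dividing 102, divide through: 2209s ≡ 34 (mod 4205).
Since gcd(2209, 4205) = 1, s ≡ 34·(2209)⁻¹ ≡ 3771 (mod 4205). Smallest non-negative: 3771.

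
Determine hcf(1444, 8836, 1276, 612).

4

gcd(1444, 8836): 8836 = 6·1444 + 172; 1444 = 8·172 + 68; 172 = 2·68 + 36; 68 = 1·36 + 32; 36 = 1·32 + 4; 32 = 8·4 + 0 → 4
gcd(4, 1276): 1276 = 319·4 + 0 → 4
gcd(4, 612): 612 = 153·4 + 0 → 4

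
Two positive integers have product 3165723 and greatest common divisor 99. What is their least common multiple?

31977

For any two positive integers, gcd × lcm equals their product. Hence lcm = 3165723 / 99 = 31977.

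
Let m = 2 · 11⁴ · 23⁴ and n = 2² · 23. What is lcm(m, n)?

16388608324

max exponent per prime: 2² · 11⁴ · 23⁴ = 16388608324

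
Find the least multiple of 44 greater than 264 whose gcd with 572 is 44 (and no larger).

308

gcd(a, 572) = 44 forces 44 | a; write a = 44s. Then gcd(44s, 44·13) = 44·gcd(s, 13), so need gcd(s, 13) = 1.
44s > 264 gives s ≥ 7. The least s ≥ 7 coprime to 13 is 7, so a = 44·7 = 308.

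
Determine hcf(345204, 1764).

Euclid: 345204 = 195·1764 + 1224; 1764 = 1·1224 + 540; 1224 = 2·540 + 144; 540 = 3·144 + 108; 144 = 1·108 + 36; 108 = 3·36 + 0. Last nonzero remainder: 36.

36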